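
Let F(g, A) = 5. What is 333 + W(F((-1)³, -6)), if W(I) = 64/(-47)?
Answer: 15587/47 ≈ 331.64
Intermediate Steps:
W(I) = -64/47 (W(I) = 64*(-1/47) = -64/47)
333 + W(F((-1)³, -6)) = 333 - 64/47 = 15587/47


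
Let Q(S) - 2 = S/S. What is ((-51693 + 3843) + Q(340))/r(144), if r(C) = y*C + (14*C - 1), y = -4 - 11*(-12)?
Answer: -47847/20447 ≈ -2.3400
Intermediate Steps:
Q(S) = 3 (Q(S) = 2 + S/S = 2 + 1 = 3)
y = 128 (y = -4 + 132 = 128)
r(C) = -1 + 142*C (r(C) = 128*C + (14*C - 1) = 128*C + (-1 + 14*C) = -1 + 142*C)
((-51693 + 3843) + Q(340))/r(144) = ((-51693 + 3843) + 3)/(-1 + 142*144) = (-47850 + 3)/(-1 + 20448) = -47847/20447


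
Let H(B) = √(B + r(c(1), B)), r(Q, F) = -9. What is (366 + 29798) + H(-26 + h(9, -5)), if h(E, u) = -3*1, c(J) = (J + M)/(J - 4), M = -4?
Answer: 30164 + I*√38 ≈ 30164.0 + 6.1644*I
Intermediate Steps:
c(J) = 1 (c(J) = (J - 4)/(J - 4) = (-4 + J)/(-4 + J) = 1)
h(E, u) = -3
H(B) = √(-9 + B) (H(B) = √(B - 9) = √(-9 + B))
(366 + 29798) + H(-26 + h(9, -5)) = (366 + 29798) + √(-9 + (-26 - 3)) = 30164 + √(-9 - 29) = 30164 + √(-38) = 30164 + I*√38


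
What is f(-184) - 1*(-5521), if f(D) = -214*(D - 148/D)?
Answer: 1028672/23 ≈ 44725.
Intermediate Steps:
f(D) = -214*D + 31672/D
f(-184) - 1*(-5521) = (-214*(-184) + 31672/(-184)) - 1*(-5521) = (39376 + 31672*(-1/184)) + 5521 = (39376 - 3959/23) + 5521 = 901689/23 + 5521 = 1028672/23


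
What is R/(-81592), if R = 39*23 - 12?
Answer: -885/81592 ≈ -0.010847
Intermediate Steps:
R = 885 (R = 897 - 12 = 885)
R/(-81592) = 885/(-81592) = 885*(-1/81592) = -885/81592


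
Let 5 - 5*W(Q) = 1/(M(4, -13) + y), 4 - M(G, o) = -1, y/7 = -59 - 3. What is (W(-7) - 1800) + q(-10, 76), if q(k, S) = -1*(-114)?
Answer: -3614324/2145 ≈ -1685.0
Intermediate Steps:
y = -434 (y = 7*(-59 - 3) = 7*(-62) = -434)
q(k, S) = 114
M(G, o) = 5 (M(G, o) = 4 - 1*(-1) = 4 + 1 = 5)
W(Q) = 2146/2145 (W(Q) = 1 - 1/(5*(5 - 434)) = 1 - 1/5/(-429) = 1 - 1/5*(-1/429) = 1 + 1/2145 = 2146/2145)
(W(-7) - 1800) + q(-10, 76) = (2146/2145 - 1800) + 114 = -3858854/2145 + 114 = -3614324/2145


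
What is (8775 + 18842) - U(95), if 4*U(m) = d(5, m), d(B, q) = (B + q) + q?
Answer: 110273/4 ≈ 27568.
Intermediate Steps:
d(B, q) = B + 2*q
U(m) = 5/4 + m/2 (U(m) = (5 + 2*m)/4 = 5/4 + m/2)
(8775 + 18842) - U(95) = (8775 + 18842) - (5/4 + (1/2)*95) = 27617 - (5/4 + 95/2) = 27617 - 1*195/4 = 27617 - 195/4 = 110273/4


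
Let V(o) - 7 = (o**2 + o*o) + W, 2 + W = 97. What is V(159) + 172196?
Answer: 222860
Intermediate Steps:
W = 95 (W = -2 + 97 = 95)
V(o) = 102 + 2*o**2 (V(o) = 7 + ((o**2 + o*o) + 95) = 7 + ((o**2 + o**2) + 95) = 7 + (2*o**2 + 95) = 7 + (95 + 2*o**2) = 102 + 2*o**2)
V(159) + 172196 = (102 + 2*159**2) + 172196 = (102 + 2*25281) + 172196 = (102 + 50562) + 172196 = 50664 + 172196 = 222860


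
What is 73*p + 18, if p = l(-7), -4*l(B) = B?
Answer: 583/4 ≈ 145.75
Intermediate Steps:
l(B) = -B/4
p = 7/4 (p = -1/4*(-7) = 7/4 ≈ 1.7500)
73*p + 18 = 73*(7/4) + 18 = 511/4 + 18 = 583/4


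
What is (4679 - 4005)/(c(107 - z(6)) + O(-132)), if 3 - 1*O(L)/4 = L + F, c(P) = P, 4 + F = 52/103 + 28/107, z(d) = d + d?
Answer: 7428154/7140879 ≈ 1.0402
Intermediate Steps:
z(d) = 2*d
F = -35636/11021 (F = -4 + (52/103 + 28/107) = -4 + 8448/11021 = -35636/11021 ≈ -3.2335)
O(L) = 274796/11021 - 4*L (O(L) = 12 - 4*(L - 35636/11021) = 12 - 4*(-35636/11021 + L) = 12 + (142544/11021 - 4*L) = 274796/11021 - 4*L)
(4679 - 4005)/(c(107 - z(6)) + O(-132)) = (4679 - 4005)/((107 - 2*6) + (274796/11021 - 4*(-132))) = 674/((107 - 1*12) + (274796/11021 + 528)) = 674/((107 - 12) + 6093884/11021) = 674/(95 + 6093884/11021) = 674/(7140879/11021) = 674*(11021/7140879) = 7428154/7140879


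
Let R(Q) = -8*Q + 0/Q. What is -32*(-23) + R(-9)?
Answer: 808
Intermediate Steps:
R(Q) = -8*Q (R(Q) = -8*Q + 0 = -8*Q)
-32*(-23) + R(-9) = -32*(-23) - 8*(-9) = 736 + 72 = 808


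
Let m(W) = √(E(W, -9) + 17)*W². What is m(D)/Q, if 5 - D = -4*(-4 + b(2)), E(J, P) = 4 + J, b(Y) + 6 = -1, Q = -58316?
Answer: -4563*I*√2/58316 ≈ -0.11066*I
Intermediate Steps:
b(Y) = -7 (b(Y) = -6 - 1 = -7)
D = -39 (D = 5 - (-4)*(-4 - 7) = 5 - (-4)*(-11) = 5 - 1*44 = 5 - 44 = -39)
m(W) = W²*√(21 + W) (m(W) = √((4 + W) + 17)*W² = √(21 + W)*W² = W²*√(21 + W))
m(D)/Q = ((-39)²*√(21 - 39))/(-58316) = (1521*√(-18))*(-1/58316) = (1521*(3*I*√2))*(-1/58316) = (4563*I*√2)*(-1/58316) = -4563*I*√2/58316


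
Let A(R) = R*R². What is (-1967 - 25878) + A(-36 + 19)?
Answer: -32758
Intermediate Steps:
A(R) = R³
(-1967 - 25878) + A(-36 + 19) = (-1967 - 25878) + (-36 + 19)³ = -27845 + (-17)³ = -27845 - 4913 = -32758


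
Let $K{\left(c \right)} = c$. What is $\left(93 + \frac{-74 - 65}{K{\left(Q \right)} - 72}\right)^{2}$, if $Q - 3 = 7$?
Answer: $\frac{34869025}{3844} \approx 9071.0$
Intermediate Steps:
$Q = 10$ ($Q = 3 + 7 = 10$)
$\left(93 + \frac{-74 - 65}{K{\left(Q \right)} - 72}\right)^{2} = \left(93 + \frac{-74 - 65}{10 - 72}\right)^{2} = \left(93 - \frac{139}{-62}\right)^{2} = \left(93 - - \frac{139}{62}\right)^{2} = \left(93 + \frac{139}{62}\right)^{2} = \left(\frac{5905}{62}\right)^{2} = \frac{34869025}{3844}$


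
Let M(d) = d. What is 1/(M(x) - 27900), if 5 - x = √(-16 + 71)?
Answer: -5579/155626194 + √55/778130970 ≈ -3.5839e-5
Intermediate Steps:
x = 5 - √55 (x = 5 - √(-16 + 71) = 5 - √55 ≈ -2.4162)
1/(M(x) - 27900) = 1/((5 - √55) - 27900) = 1/(-27895 - √55)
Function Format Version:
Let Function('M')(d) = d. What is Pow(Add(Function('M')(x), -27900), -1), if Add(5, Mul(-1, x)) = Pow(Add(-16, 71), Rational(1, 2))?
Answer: Add(Rational(-5579, 155626194), Mul(Rational(1, 778130970), Pow(55, Rational(1, 2)))) ≈ -3.5839e-5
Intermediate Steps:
x = Add(5, Mul(-1, Pow(55, Rational(1, 2)))) (x = Add(5, Mul(-1, Pow(Add(-16, 71), Rational(1, 2)))) = Add(5, Mul(-1, Pow(55, Rational(1, 2)))) ≈ -2.4162)
Pow(Add(Function('M')(x), -27900), -1) = Pow(Add(Add(5, Mul(-1, Pow(55, Rational(1, 2)))), -27900), -1) = Pow(Add(-27895, Mul(-1, Pow(55, Rational(1, 2)))), -1)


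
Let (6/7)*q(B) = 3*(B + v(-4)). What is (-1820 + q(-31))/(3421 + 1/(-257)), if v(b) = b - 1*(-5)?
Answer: -494725/879196 ≈ -0.56270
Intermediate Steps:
v(b) = 5 + b (v(b) = b + 5 = 5 + b)
q(B) = 7/2 + 7*B/2 (q(B) = 7*(3*(B + (5 - 4)))/6 = 7*(3*(B + 1))/6 = 7*(3*(1 + B))/6 = 7*(3 + 3*B)/6 = 7/2 + 7*B/2)
(-1820 + q(-31))/(3421 + 1/(-257)) = (-1820 + (7/2 + (7/2)*(-31)))/(3421 + 1/(-257)) = (-1820 + (7/2 - 217/2))/(3421 - 1/257) = (-1820 - 105)/(879196/257) = -1925*257/879196 = -494725/879196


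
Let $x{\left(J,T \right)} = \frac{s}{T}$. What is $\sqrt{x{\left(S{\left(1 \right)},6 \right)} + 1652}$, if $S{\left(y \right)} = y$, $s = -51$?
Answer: $\frac{\sqrt{6574}}{2} \approx 40.54$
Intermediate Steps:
$x{\left(J,T \right)} = - \frac{51}{T}$
$\sqrt{x{\left(S{\left(1 \right)},6 \right)} + 1652} = \sqrt{- \frac{51}{6} + 1652} = \sqrt{\left(-51\right) \frac{1}{6} + 1652} = \sqrt{- \frac{17}{2} + 1652} = \sqrt{\frac{3287}{2}} = \frac{\sqrt{6574}}{2}$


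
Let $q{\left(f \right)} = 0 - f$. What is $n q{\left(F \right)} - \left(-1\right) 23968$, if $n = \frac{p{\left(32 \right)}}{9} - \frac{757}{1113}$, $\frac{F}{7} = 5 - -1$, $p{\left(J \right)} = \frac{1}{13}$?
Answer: $\frac{49600160}{2067} \approx 23996.0$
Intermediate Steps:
$p{\left(J \right)} = \frac{1}{13}$
$F = 42$ ($F = 7 \left(5 - -1\right) = 7 \left(5 + 1\right) = 7 \cdot 6 = 42$)
$q{\left(f \right)} = - f$
$n = - \frac{29152}{43407}$ ($n = \frac{1}{13 \cdot 9} - \frac{757}{1113} = \frac{1}{13} \cdot \frac{1}{9} - \frac{757}{1113} = \frac{1}{117} - \frac{757}{1113} = - \frac{29152}{43407} \approx -0.6716$)
$n q{\left(F \right)} - \left(-1\right) 23968 = - \frac{29152 \left(\left(-1\right) 42\right)}{43407} - \left(-1\right) 23968 = \left(- \frac{29152}{43407}\right) \left(-42\right) - -23968 = \frac{58304}{2067} + 23968 = \frac{49600160}{2067}$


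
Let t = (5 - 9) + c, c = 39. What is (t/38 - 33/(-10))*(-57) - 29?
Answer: -1348/5 ≈ -269.60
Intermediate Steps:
t = 35 (t = (5 - 9) + 39 = -4 + 39 = 35)
(t/38 - 33/(-10))*(-57) - 29 = (35/38 - 33/(-10))*(-57) - 29 = (35*(1/38) - 33*(-⅒))*(-57) - 29 = (35/38 + 33/10)*(-57) - 29 = (401/95)*(-57) - 29 = -1203/5 - 29 = -1348/5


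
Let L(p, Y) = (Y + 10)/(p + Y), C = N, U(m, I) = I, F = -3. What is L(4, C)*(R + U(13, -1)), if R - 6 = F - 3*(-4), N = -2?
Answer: 56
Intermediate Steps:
C = -2
R = 15 (R = 6 + (-3 - 3*(-4)) = 6 + (-3 + 12) = 6 + 9 = 15)
L(p, Y) = (10 + Y)/(Y + p)
L(4, C)*(R + U(13, -1)) = ((10 - 2)/(-2 + 4))*(15 - 1) = (8/2)*14 = ((½)*8)*14 = 4*14 = 56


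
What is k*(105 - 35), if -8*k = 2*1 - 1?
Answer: -35/4 ≈ -8.7500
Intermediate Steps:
k = -⅛ (k = -(2*1 - 1)/8 = -(2 - 1)/8 = -⅛*1 = -⅛ ≈ -0.12500)
k*(105 - 35) = -(105 - 35)/8 = -⅛*70 = -35/4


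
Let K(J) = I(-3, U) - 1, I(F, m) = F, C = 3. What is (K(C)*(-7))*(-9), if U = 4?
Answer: -252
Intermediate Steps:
K(J) = -4 (K(J) = -3 - 1 = -4)
(K(C)*(-7))*(-9) = -4*(-7)*(-9) = 28*(-9) = -252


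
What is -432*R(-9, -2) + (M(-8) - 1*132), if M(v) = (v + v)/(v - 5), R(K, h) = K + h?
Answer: 60076/13 ≈ 4621.2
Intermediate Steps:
M(v) = 2*v/(-5 + v) (M(v) = (2*v)/(-5 + v) = 2*v/(-5 + v))
-432*R(-9, -2) + (M(-8) - 1*132) = -432*(-9 - 2) + (2*(-8)/(-5 - 8) - 1*132) = -432*(-11) + (2*(-8)/(-13) - 132) = 4752 + (2*(-8)*(-1/13) - 132) = 4752 + (16/13 - 132) = 4752 - 1700/13 = 60076/13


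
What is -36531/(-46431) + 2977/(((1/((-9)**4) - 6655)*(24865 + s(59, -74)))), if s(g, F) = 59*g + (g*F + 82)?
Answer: 387673320571119/492745484139412 ≈ 0.78676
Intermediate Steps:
s(g, F) = 82 + 59*g + F*g (s(g, F) = 59*g + (F*g + 82) = 59*g + (82 + F*g) = 82 + 59*g + F*g)
-36531/(-46431) + 2977/(((1/((-9)**4) - 6655)*(24865 + s(59, -74)))) = -36531/(-46431) + 2977/(((1/((-9)**4) - 6655)*(24865 + (82 + 59*59 - 74*59)))) = -36531*(-1/46431) + 2977/(((1/6561 - 6655)*(24865 + (82 + 3481 - 4366)))) = 369/469 + 2977/(((1/6561 - 6655)*(24865 - 803))) = 369/469 + 2977/((-43663454/6561*24062)) = 369/469 + 2977/(-1050630030148/6561) = 369/469 + 2977*(-6561/1050630030148) = 369/469 - 19532097/1050630030148 = 387673320571119/492745484139412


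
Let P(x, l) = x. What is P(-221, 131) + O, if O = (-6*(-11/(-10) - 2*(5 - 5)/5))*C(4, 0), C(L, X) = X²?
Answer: -221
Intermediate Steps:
O = 0 (O = -6*(-11/(-10) - 2*(5 - 5)/5)*0² = -6*(-11*(-⅒) - 2*0*(⅕))*0 = -6*(11/10 + 0*(⅕))*0 = -6*(11/10 + 0)*0 = -6*11/10*0 = -33/5*0 = 0)
P(-221, 131) + O = -221 + 0 = -221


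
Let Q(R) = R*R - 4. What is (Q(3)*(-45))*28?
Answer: -6300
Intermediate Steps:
Q(R) = -4 + R² (Q(R) = R² - 4 = -4 + R²)
(Q(3)*(-45))*28 = ((-4 + 3²)*(-45))*28 = ((-4 + 9)*(-45))*28 = (5*(-45))*28 = -225*28 = -6300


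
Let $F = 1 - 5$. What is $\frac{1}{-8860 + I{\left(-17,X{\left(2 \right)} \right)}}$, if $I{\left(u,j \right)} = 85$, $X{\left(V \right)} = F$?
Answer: $- \frac{1}{8775} \approx -0.00011396$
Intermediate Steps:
$F = -4$
$X{\left(V \right)} = -4$
$\frac{1}{-8860 + I{\left(-17,X{\left(2 \right)} \right)}} = \frac{1}{-8860 + 85} = \frac{1}{-8775} = - \frac{1}{8775}$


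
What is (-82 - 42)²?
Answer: 15376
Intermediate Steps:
(-82 - 42)² = (-124)² = 15376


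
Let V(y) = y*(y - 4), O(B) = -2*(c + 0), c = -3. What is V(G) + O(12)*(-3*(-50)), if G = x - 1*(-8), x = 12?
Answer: 1220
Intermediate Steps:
G = 20 (G = 12 - 1*(-8) = 12 + 8 = 20)
O(B) = 6 (O(B) = -2*(-3 + 0) = -2*(-3) = 6)
V(y) = y*(-4 + y)
V(G) + O(12)*(-3*(-50)) = 20*(-4 + 20) + 6*(-3*(-50)) = 20*16 + 6*150 = 320 + 900 = 1220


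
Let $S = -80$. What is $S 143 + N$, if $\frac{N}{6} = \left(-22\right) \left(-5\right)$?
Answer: $-10780$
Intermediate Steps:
$N = 660$ ($N = 6 \left(\left(-22\right) \left(-5\right)\right) = 6 \cdot 110 = 660$)
$S 143 + N = \left(-80\right) 143 + 660 = -11440 + 660 = -10780$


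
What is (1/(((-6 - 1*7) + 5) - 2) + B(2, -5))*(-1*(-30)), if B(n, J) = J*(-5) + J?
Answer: 597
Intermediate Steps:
B(n, J) = -4*J (B(n, J) = -5*J + J = -4*J)
(1/(((-6 - 1*7) + 5) - 2) + B(2, -5))*(-1*(-30)) = (1/(((-6 - 1*7) + 5) - 2) - 4*(-5))*(-1*(-30)) = (1/(((-6 - 7) + 5) - 2) + 20)*30 = (1/((-13 + 5) - 2) + 20)*30 = (1/(-8 - 2) + 20)*30 = (1/(-10) + 20)*30 = (-⅒ + 20)*30 = (199/10)*30 = 597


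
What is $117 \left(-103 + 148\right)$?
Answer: $5265$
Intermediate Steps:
$117 \left(-103 + 148\right) = 117 \cdot 45 = 5265$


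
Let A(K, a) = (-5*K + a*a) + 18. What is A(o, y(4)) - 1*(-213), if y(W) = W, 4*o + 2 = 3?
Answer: 983/4 ≈ 245.75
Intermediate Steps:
o = 1/4 (o = -1/2 + (1/4)*3 = -1/2 + 3/4 = 1/4 ≈ 0.25000)
A(K, a) = 18 + a**2 - 5*K (A(K, a) = (-5*K + a**2) + 18 = (a**2 - 5*K) + 18 = 18 + a**2 - 5*K)
A(o, y(4)) - 1*(-213) = (18 + 4**2 - 5*1/4) - 1*(-213) = (18 + 16 - 5/4) + 213 = 131/4 + 213 = 983/4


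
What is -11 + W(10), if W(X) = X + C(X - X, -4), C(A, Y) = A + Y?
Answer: -5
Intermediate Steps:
W(X) = -4 + X (W(X) = X + ((X - X) - 4) = X + (0 - 4) = X - 4 = -4 + X)
-11 + W(10) = -11 + (-4 + 10) = -11 + 6 = -5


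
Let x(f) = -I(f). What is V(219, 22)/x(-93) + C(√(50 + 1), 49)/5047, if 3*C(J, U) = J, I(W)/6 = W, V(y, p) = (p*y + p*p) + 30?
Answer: 86/9 + √51/15141 ≈ 9.5560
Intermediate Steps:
V(y, p) = 30 + p² + p*y (V(y, p) = (p*y + p²) + 30 = (p² + p*y) + 30 = 30 + p² + p*y)
I(W) = 6*W
C(J, U) = J/3
x(f) = -6*f
V(219, 22)/x(-93) + C(√(50 + 1), 49)/5047 = (30 + 22² + 22*219)/((-6*(-93))) + (√(50 + 1)/3)/5047 = (30 + 484 + 4818)/558 + (√51/3)*(1/5047) = 5332*(1/558) + √51/15141 = 86/9 + √51/15141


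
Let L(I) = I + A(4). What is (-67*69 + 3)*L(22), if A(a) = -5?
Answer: -78540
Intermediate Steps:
L(I) = -5 + I (L(I) = I - 5 = -5 + I)
(-67*69 + 3)*L(22) = (-67*69 + 3)*(-5 + 22) = (-4623 + 3)*17 = -4620*17 = -78540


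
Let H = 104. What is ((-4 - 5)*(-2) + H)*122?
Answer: 14884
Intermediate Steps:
((-4 - 5)*(-2) + H)*122 = ((-4 - 5)*(-2) + 104)*122 = (-9*(-2) + 104)*122 = (18 + 104)*122 = 122*122 = 14884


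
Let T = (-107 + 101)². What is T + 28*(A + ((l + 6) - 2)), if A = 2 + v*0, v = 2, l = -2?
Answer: 148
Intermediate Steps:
A = 2 (A = 2 + 2*0 = 2 + 0 = 2)
T = 36 (T = (-6)² = 36)
T + 28*(A + ((l + 6) - 2)) = 36 + 28*(2 + ((-2 + 6) - 2)) = 36 + 28*(2 + (4 - 2)) = 36 + 28*(2 + 2) = 36 + 28*4 = 36 + 112 = 148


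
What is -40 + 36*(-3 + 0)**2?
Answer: 284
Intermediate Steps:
-40 + 36*(-3 + 0)**2 = -40 + 36*(-3)**2 = -40 + 36*9 = -40 + 324 = 284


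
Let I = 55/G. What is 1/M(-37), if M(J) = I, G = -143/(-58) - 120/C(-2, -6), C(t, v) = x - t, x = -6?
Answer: 1883/3190 ≈ 0.59028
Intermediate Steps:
C(t, v) = -6 - t
G = 1883/58 (G = -143/(-58) - 120/(-6 - 1*(-2)) = -143*(-1/58) - 120/(-6 + 2) = 143/58 - 120/(-4) = 143/58 - 120*(-¼) = 143/58 + 30 = 1883/58 ≈ 32.466)
I = 3190/1883 (I = 55/(1883/58) = 55*(58/1883) = 3190/1883 ≈ 1.6941)
M(J) = 3190/1883
1/M(-37) = 1/(3190/1883) = 1883/3190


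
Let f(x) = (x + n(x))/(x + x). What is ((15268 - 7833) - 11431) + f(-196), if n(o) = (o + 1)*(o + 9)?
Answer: -1602701/392 ≈ -4088.5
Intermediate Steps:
n(o) = (1 + o)*(9 + o)
f(x) = (9 + x² + 11*x)/(2*x) (f(x) = (x + (9 + x² + 10*x))/(x + x) = (9 + x² + 11*x)/((2*x)) = (9 + x² + 11*x)*(1/(2*x)) = (9 + x² + 11*x)/(2*x))
((15268 - 7833) - 11431) + f(-196) = ((15268 - 7833) - 11431) + (½)*(9 + (-196)² + 11*(-196))/(-196) = (7435 - 11431) + (½)*(-1/196)*(9 + 38416 - 2156) = -3996 + (½)*(-1/196)*36269 = -3996 - 36269/392 = -1602701/392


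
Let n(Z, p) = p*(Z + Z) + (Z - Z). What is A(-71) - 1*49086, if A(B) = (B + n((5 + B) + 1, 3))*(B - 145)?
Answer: 50490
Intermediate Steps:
n(Z, p) = 2*Z*p (n(Z, p) = p*(2*Z) + 0 = 2*Z*p + 0 = 2*Z*p)
A(B) = (-145 + B)*(36 + 7*B) (A(B) = (B + 2*((5 + B) + 1)*3)*(B - 145) = (B + 2*(6 + B)*3)*(-145 + B) = (B + (36 + 6*B))*(-145 + B) = (36 + 7*B)*(-145 + B) = (-145 + B)*(36 + 7*B))
A(-71) - 1*49086 = (-5220 - 979*(-71) + 7*(-71)²) - 1*49086 = (-5220 + 69509 + 7*5041) - 49086 = (-5220 + 69509 + 35287) - 49086 = 99576 - 49086 = 50490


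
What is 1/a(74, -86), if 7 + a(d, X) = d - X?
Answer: 1/153 ≈ 0.0065359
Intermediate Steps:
a(d, X) = -7 + d - X (a(d, X) = -7 + (d - X) = -7 + d - X)
1/a(74, -86) = 1/(-7 + 74 - 1*(-86)) = 1/(-7 + 74 + 86) = 1/153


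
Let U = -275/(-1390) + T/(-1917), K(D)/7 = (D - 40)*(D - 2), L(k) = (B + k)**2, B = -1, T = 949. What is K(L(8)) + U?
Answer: 1577835499/532926 ≈ 2960.7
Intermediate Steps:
L(k) = (-1 + k)**2
K(D) = 7*(-40 + D)*(-2 + D) (K(D) = 7*((D - 40)*(D - 2)) = 7*((-40 + D)*(-2 + D)) = 7*(-40 + D)*(-2 + D))
U = -158387/532926 (U = -275/(-1390) + 949/(-1917) = -275*(-1/1390) + 949*(-1/1917) = 55/278 - 949/1917 = -158387/532926 ≈ -0.29720)
K(L(8)) + U = (560 - 294*(-1 + 8)**2 + 7*((-1 + 8)**2)**2) - 158387/532926 = (560 - 294*7**2 + 7*(7**2)**2) - 158387/532926 = (560 - 294*49 + 7*49**2) - 158387/532926 = (560 - 14406 + 7*2401) - 158387/532926 = (560 - 14406 + 16807) - 158387/532926 = 2961 - 158387/532926 = 1577835499/532926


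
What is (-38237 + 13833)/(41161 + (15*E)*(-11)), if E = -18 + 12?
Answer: -24404/42151 ≈ -0.57897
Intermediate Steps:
E = -6
(-38237 + 13833)/(41161 + (15*E)*(-11)) = (-38237 + 13833)/(41161 + (15*(-6))*(-11)) = -24404/(41161 - 90*(-11)) = -24404/(41161 + 990) = -24404/42151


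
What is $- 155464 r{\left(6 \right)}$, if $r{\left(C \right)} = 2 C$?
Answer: $-1865568$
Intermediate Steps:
$- 155464 r{\left(6 \right)} = - 155464 \cdot 2 \cdot 6 = \left(-155464\right) 12 = -1865568$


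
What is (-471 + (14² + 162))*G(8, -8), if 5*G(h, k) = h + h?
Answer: -1808/5 ≈ -361.60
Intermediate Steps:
G(h, k) = 2*h/5 (G(h, k) = (h + h)/5 = (2*h)/5 = 2*h/5)
(-471 + (14² + 162))*G(8, -8) = (-471 + (14² + 162))*((⅖)*8) = (-471 + (196 + 162))*(16/5) = (-471 + 358)*(16/5) = -113*16/5 = -1808/5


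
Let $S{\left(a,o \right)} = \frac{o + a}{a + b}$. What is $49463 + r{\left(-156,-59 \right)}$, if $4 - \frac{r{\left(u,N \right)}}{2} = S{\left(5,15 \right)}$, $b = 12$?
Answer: $\frac{840967}{17} \approx 49469.0$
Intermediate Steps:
$S{\left(a,o \right)} = \frac{a + o}{12 + a}$ ($S{\left(a,o \right)} = \frac{o + a}{a + 12} = \frac{a + o}{12 + a}$)
$r{\left(u,N \right)} = \frac{96}{17}$ ($r{\left(u,N \right)} = 8 - 2 \frac{5 + 15}{12 + 5} = 8 - 2 \cdot \frac{1}{17} \cdot 20 = 8 - \frac{40}{17} = \frac{96}{17}$)
$49463 + r{\left(-156,-59 \right)} = 49463 + \frac{96}{17} = \frac{840967}{17}$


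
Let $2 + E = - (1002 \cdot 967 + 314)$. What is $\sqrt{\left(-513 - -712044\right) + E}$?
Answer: $i \sqrt{257719} \approx 507.66 i$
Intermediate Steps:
$E = -969250$ ($E = -2 - \left(1002 \cdot 967 + 314\right) = -2 - \left(968934 + 314\right) = -2 - 969248 = -969250$)
$\sqrt{\left(-513 - -712044\right) + E} = \sqrt{\left(-513 - -712044\right) - 969250} = \sqrt{\left(-513 + 712044\right) - 969250} = \sqrt{711531 - 969250} = \sqrt{-257719} = i \sqrt{257719}$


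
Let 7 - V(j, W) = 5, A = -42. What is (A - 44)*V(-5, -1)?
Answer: -172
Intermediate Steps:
V(j, W) = 2 (V(j, W) = 7 - 1*5 = 7 - 5 = 2)
(A - 44)*V(-5, -1) = (-42 - 44)*2 = -86*2 = -172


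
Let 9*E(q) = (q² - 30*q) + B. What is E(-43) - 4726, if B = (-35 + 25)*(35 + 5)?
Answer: -13265/3 ≈ -4421.7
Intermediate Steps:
B = -400 (B = -10*40 = -400)
E(q) = -400/9 - 10*q/3 + q²/9 (E(q) = ((q² - 30*q) - 400)/9 = (-400 + q² - 30*q)/9 = -400/9 - 10*q/3 + q²/9)
E(-43) - 4726 = (-400/9 - 10/3*(-43) + (⅑)*(-43)²) - 4726 = (-400/9 + 430/3 + (⅑)*1849) - 4726 = (-400/9 + 430/3 + 1849/9) - 4726 = 913/3 - 4726 = -13265/3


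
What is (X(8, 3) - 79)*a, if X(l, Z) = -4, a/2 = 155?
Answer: -25730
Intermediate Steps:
a = 310 (a = 2*155 = 310)
(X(8, 3) - 79)*a = (-4 - 79)*310 = -83*310 = -25730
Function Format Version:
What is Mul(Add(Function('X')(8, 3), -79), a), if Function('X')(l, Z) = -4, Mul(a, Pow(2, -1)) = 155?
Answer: -25730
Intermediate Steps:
a = 310 (a = Mul(2, 155) = 310)
Mul(Add(Function('X')(8, 3), -79), a) = Mul(Add(-4, -79), 310) = Mul(-83, 310) = -25730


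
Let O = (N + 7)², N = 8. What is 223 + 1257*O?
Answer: 283048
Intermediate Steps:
O = 225 (O = (8 + 7)² = 15² = 225)
223 + 1257*O = 223 + 1257*225 = 223 + 282825 = 283048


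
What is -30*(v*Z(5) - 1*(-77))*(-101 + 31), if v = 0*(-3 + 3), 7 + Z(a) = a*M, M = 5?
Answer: 161700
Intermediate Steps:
Z(a) = -7 + 5*a (Z(a) = -7 + a*5 = -7 + 5*a)
v = 0 (v = 0*0 = 0)
-30*(v*Z(5) - 1*(-77))*(-101 + 31) = -30*(0*(-7 + 5*5) - 1*(-77))*(-101 + 31) = -30*(0*(-7 + 25) + 77)*(-70) = -30*(0*18 + 77)*(-70) = -30*(0 + 77)*(-70) = -2310*(-70) = -30*(-5390) = 161700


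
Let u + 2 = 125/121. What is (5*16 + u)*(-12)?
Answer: -114756/121 ≈ -948.40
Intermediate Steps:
u = -117/121 (u = -2 + 125/121 = -117/121 ≈ -0.96694)
(5*16 + u)*(-12) = (5*16 - 117/121)*(-12) = (80 - 117/121)*(-12) = (9563/121)*(-12) = -114756/121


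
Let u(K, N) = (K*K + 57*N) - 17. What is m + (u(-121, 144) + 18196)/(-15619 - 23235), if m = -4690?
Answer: -91133144/19427 ≈ -4691.1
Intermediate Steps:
u(K, N) = -17 + K² + 57*N (u(K, N) = (K² + 57*N) - 17 = -17 + K² + 57*N)
m + (u(-121, 144) + 18196)/(-15619 - 23235) = -4690 + ((-17 + (-121)² + 57*144) + 18196)/(-15619 - 23235) = -4690 + ((-17 + 14641 + 8208) + 18196)/(-38854) = -4690 + (22832 + 18196)*(-1/38854) = -4690 + 41028*(-1/38854) = -4690 - 20514/19427 = -91133144/19427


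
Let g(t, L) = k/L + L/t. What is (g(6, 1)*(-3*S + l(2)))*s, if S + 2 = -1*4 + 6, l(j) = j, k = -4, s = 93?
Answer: -713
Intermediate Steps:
S = 0 (S = -2 + (-1*4 + 6) = -2 + (-4 + 6) = -2 + 2 = 0)
g(t, L) = -4/L + L/t
(g(6, 1)*(-3*S + l(2)))*s = ((-4/1 + 1/6)*(-3*0 + 2))*93 = ((-4*1 + 1*(1/6))*(0 + 2))*93 = ((-4 + 1/6)*2)*93 = -23/6*2*93 = -23/3*93 = -713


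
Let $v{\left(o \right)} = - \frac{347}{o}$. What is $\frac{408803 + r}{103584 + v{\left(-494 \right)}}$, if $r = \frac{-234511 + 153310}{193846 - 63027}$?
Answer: $\frac{2032206501328}{514932193109} \approx 3.9466$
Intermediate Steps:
$r = - \frac{81201}{130819} \approx -0.62071$
$\frac{408803 + r}{103584 + v{\left(-494 \right)}} = \frac{408803 - \frac{81201}{130819}}{103584 - \frac{347}{-494}} = \frac{53479118456}{130819 \left(103584 - - \frac{347}{494}\right)} = \frac{53479118456}{130819 \left(103584 + \frac{347}{494}\right)} = \frac{53479118456}{130819 \cdot \frac{51170843}{494}} = \frac{53479118456}{130819} \cdot \frac{494}{51170843} = \frac{2032206501328}{514932193109}$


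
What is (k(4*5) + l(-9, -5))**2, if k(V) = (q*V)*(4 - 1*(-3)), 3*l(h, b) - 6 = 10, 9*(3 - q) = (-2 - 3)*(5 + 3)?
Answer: 88887184/81 ≈ 1.0974e+6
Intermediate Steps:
q = 67/9 (q = 3 - (-2 - 3)*(5 + 3)/9 = 3 - (-5)*8/9 = 3 - 1/9*(-40) = 3 + 40/9 = 67/9 ≈ 7.4444)
l(h, b) = 16/3 (l(h, b) = 2 + (1/3)*10 = 2 + 10/3 = 16/3)
k(V) = 469*V/9 (k(V) = (67*V/9)*(4 - 1*(-3)) = (67*V/9)*(4 + 3) = (67*V/9)*7 = 469*V/9)
(k(4*5) + l(-9, -5))**2 = (469*(4*5)/9 + 16/3)**2 = ((469/9)*20 + 16/3)**2 = (9380/9 + 16/3)**2 = (9428/9)**2 = 88887184/81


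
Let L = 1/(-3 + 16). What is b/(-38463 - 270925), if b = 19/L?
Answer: -247/309388 ≈ -0.00079835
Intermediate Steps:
L = 1/13 ≈ 0.076923
b = 247 (b = 19/(1/13) = 19*13 = 247)
b/(-38463 - 270925) = 247/(-38463 - 270925) = 247/(-309388) = -1/309388*247 = -247/309388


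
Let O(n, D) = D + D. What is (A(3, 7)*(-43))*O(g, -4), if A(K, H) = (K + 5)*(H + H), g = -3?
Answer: 38528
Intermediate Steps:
A(K, H) = 2*H*(5 + K) (A(K, H) = (5 + K)*(2*H) = 2*H*(5 + K))
O(n, D) = 2*D
(A(3, 7)*(-43))*O(g, -4) = ((2*7*(5 + 3))*(-43))*(2*(-4)) = ((2*7*8)*(-43))*(-8) = (112*(-43))*(-8) = -4816*(-8) = 38528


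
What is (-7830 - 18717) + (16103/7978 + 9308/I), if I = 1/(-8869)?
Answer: -658816833519/7978 ≈ -8.2579e+7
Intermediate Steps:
I = -1/8869 ≈ -0.00011275
(-7830 - 18717) + (16103/7978 + 9308/I) = (-7830 - 18717) + (16103/7978 + 9308/(-1/8869)) = -26547 + (16103*(1/7978) + 9308*(-8869)) = -26547 + (16103/7978 - 82552652) = -26547 - 658605041553/7978 = -658816833519/7978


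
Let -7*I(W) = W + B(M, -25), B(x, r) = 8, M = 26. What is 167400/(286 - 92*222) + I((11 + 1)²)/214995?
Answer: -125967100988/15153492585 ≈ -8.3127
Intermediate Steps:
I(W) = -8/7 - W/7 (I(W) = -(W + 8)/7 = -(8 + W)/7 = -8/7 - W/7)
167400/(286 - 92*222) + I((11 + 1)²)/214995 = 167400/(286 - 92*222) + (-8/7 - (11 + 1)²/7)/214995 = 167400/(286 - 20424) + (-8/7 - ⅐*12²)*(1/214995) = 167400/(-20138) + (-8/7 - ⅐*144)*(1/214995) = 167400*(-1/20138) + (-8/7 - 144/7)*(1/214995) = -83700/10069 - 152/7*1/214995 = -83700/10069 - 152/1504965 = -125967100988/15153492585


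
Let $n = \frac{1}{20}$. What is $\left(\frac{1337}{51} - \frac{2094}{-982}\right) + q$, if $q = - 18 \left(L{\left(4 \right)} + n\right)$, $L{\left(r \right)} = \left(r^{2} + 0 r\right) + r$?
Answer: $- \frac{83274329}{250410} \approx -332.55$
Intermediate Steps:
$L{\left(r \right)} = r + r^{2}$ ($L{\left(r \right)} = \left(r^{2} + 0\right) + r = r^{2} + r = r + r^{2}$)
$n = \frac{1}{20} \approx 0.05$
$q = - \frac{3609}{10}$ ($q = - 18 \left(4 \left(1 + 4\right) + \frac{1}{20}\right) = - 18 \left(4 \cdot 5 + \frac{1}{20}\right) = - 18 \left(20 + \frac{1}{20}\right) = \left(-18\right) \frac{401}{20} = - \frac{3609}{10} \approx -360.9$)
$\left(\frac{1337}{51} - \frac{2094}{-982}\right) + q = \left(\frac{1337}{51} - \frac{2094}{-982}\right) - \frac{3609}{10} = \left(1337 \cdot \frac{1}{51} - - \frac{1047}{491}\right) - \frac{3609}{10} = \left(\frac{1337}{51} + \frac{1047}{491}\right) - \frac{3609}{10} = \frac{709864}{25041} - \frac{3609}{10} = - \frac{83274329}{250410}$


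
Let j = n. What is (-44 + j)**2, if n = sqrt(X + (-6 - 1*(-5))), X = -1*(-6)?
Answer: (44 - sqrt(5))**2 ≈ 1744.2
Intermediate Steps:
X = 6
n = sqrt(5) (n = sqrt(6 + (-6 - 1*(-5))) = sqrt(6 + (-6 + 5)) = sqrt(6 - 1) = sqrt(5) ≈ 2.2361)
j = sqrt(5) ≈ 2.2361
(-44 + j)**2 = (-44 + sqrt(5))**2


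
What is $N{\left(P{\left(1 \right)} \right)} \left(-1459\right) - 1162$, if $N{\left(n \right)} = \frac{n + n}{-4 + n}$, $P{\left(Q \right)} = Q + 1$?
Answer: $1756$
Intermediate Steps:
$P{\left(Q \right)} = 1 + Q$
$N{\left(n \right)} = \frac{2 n}{-4 + n}$
$N{\left(P{\left(1 \right)} \right)} \left(-1459\right) - 1162 = \frac{2 \left(1 + 1\right)}{-4 + \left(1 + 1\right)} \left(-1459\right) - 1162 = 2 \cdot 2 \frac{1}{-4 + 2} \left(-1459\right) - 1162 = 2 \cdot 2 \frac{1}{-2} \left(-1459\right) - 1162 = 2 \cdot 2 \left(- \frac{1}{2}\right) \left(-1459\right) - 1162 = \left(-2\right) \left(-1459\right) - 1162 = 2918 - 1162 = 1756$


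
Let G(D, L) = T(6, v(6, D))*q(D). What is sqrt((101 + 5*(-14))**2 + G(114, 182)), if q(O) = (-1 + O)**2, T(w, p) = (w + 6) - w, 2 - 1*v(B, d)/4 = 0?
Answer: 5*sqrt(3103) ≈ 278.52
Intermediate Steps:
v(B, d) = 8 (v(B, d) = 8 - 4*0 = 8 + 0 = 8)
T(w, p) = 6 (T(w, p) = (6 + w) - w = 6)
G(D, L) = 6*(-1 + D)**2
sqrt((101 + 5*(-14))**2 + G(114, 182)) = sqrt((101 + 5*(-14))**2 + 6*(-1 + 114)**2) = sqrt((101 - 70)**2 + 6*113**2) = sqrt(31**2 + 6*12769) = sqrt(961 + 76614) = sqrt(77575) = 5*sqrt(3103)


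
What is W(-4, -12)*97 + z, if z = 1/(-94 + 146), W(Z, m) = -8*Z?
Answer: 161409/52 ≈ 3104.0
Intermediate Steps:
z = 1/52 ≈ 0.019231
W(-4, -12)*97 + z = -8*(-4)*97 + 1/52 = 32*97 + 1/52 = 3104 + 1/52 = 161409/52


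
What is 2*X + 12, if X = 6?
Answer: 24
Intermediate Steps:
2*X + 12 = 2*6 + 12 = 12 + 12 = 24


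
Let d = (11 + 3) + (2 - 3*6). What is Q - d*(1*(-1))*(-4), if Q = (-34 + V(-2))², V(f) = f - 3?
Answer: 1529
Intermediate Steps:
V(f) = -3 + f
d = -2 (d = 14 + (2 - 18) = 14 - 16 = -2)
Q = 1521 (Q = (-34 + (-3 - 2))² = (-34 - 5)² = (-39)² = 1521)
Q - d*(1*(-1))*(-4) = 1521 - (-2)*(1*(-1))*(-4) = 1521 - (-2)*(-1*(-4)) = 1521 - (-2)*4 = 1521 - 1*(-8) = 1521 + 8 = 1529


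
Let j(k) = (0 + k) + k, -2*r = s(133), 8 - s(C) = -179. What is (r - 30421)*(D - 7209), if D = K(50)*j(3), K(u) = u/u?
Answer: 439591887/2 ≈ 2.1980e+8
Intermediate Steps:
s(C) = 187 (s(C) = 8 - 1*(-179) = 8 + 179 = 187)
r = -187/2 (r = -1/2*187 = -187/2 ≈ -93.500)
K(u) = 1
j(k) = 2*k (j(k) = k + k = 2*k)
D = 6 (D = 1*(2*3) = 1*6 = 6)
(r - 30421)*(D - 7209) = (-187/2 - 30421)*(6 - 7209) = -61029/2*(-7203) = 439591887/2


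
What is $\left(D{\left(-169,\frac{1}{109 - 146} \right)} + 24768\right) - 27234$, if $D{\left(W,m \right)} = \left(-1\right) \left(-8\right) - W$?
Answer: $-2289$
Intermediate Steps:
$D{\left(W,m \right)} = 8 - W$
$\left(D{\left(-169,\frac{1}{109 - 146} \right)} + 24768\right) - 27234 = \left(\left(8 - -169\right) + 24768\right) - 27234 = \left(\left(8 + 169\right) + 24768\right) - 27234 = \left(177 + 24768\right) - 27234 = 24945 - 27234 = -2289$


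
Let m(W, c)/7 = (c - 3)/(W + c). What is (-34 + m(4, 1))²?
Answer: 33856/25 ≈ 1354.2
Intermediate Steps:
m(W, c) = 7*(-3 + c)/(W + c) (m(W, c) = 7*((c - 3)/(W + c)) = 7*((-3 + c)/(W + c)) = 7*(-3 + c)/(W + c))
(-34 + m(4, 1))² = (-34 + 7*(-3 + 1)/(4 + 1))² = (-34 + 7*(-2)/5)² = (-34 + 7*(⅕)*(-2))² = (-34 - 14/5)² = (-184/5)² = 33856/25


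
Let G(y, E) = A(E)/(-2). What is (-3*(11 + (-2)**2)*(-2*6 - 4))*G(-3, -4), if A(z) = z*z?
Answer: -5760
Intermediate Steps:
A(z) = z**2
G(y, E) = -E**2/2 (G(y, E) = E**2/(-2) = E**2*(-1/2) = -E**2/2)
(-3*(11 + (-2)**2)*(-2*6 - 4))*G(-3, -4) = (-3*(11 + (-2)**2)*(-2*6 - 4))*(-1/2*(-4)**2) = (-3*(11 + 4)*(-12 - 4))*(-1/2*16) = -45*(-16)*(-8) = -3*(-240)*(-8) = 720*(-8) = -5760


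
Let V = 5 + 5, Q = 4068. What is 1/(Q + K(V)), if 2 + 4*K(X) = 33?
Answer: 4/16303 ≈ 0.00024535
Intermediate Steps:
V = 10
K(X) = 31/4 (K(X) = -½ + (¼)*33 = -½ + 33/4 = 31/4)
1/(Q + K(V)) = 1/(4068 + 31/4) = 1/(16303/4) = 4/16303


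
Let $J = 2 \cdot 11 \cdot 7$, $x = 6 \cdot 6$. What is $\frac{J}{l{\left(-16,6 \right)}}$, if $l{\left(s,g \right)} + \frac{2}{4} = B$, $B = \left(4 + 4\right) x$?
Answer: $\frac{308}{575} \approx 0.53565$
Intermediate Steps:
$x = 36$
$J = 154$ ($J = 22 \cdot 7 = 154$)
$B = 288$ ($B = \left(4 + 4\right) 36 = 8 \cdot 36 = 288$)
$l{\left(s,g \right)} = \frac{575}{2}$ ($l{\left(s,g \right)} = - \frac{1}{2} + 288 = \frac{575}{2}$)
$\frac{J}{l{\left(-16,6 \right)}} = \frac{154}{\frac{575}{2}} = 154 \cdot \frac{2}{575} = \frac{308}{575}$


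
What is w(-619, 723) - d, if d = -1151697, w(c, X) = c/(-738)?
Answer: 849953005/738 ≈ 1.1517e+6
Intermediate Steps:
w(c, X) = -c/738 (w(c, X) = c*(-1/738) = -c/738)
w(-619, 723) - d = -1/738*(-619) - 1*(-1151697) = 619/738 + 1151697 = 849953005/738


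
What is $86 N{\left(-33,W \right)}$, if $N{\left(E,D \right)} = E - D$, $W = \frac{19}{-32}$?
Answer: $- \frac{44591}{16} \approx -2786.9$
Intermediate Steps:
$W = - \frac{19}{32}$ ($W = 19 \left(- \frac{1}{32}\right) = - \frac{19}{32} \approx -0.59375$)
$86 N{\left(-33,W \right)} = 86 \left(-33 - - \frac{19}{32}\right) = 86 \left(-33 + \frac{19}{32}\right) = 86 \left(- \frac{1037}{32}\right) = - \frac{44591}{16}$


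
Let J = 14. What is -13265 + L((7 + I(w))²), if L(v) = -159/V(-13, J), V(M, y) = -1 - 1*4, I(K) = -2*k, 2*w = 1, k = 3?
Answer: -66166/5 ≈ -13233.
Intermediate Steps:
w = ½ (w = (½)*1 = ½ ≈ 0.50000)
I(K) = -6 (I(K) = -2*3 = -6)
V(M, y) = -5 (V(M, y) = -1 - 4 = -5)
L(v) = 159/5 (L(v) = -159/(-5) = -159*(-⅕) = 159/5)
-13265 + L((7 + I(w))²) = -13265 + 159/5 = -66166/5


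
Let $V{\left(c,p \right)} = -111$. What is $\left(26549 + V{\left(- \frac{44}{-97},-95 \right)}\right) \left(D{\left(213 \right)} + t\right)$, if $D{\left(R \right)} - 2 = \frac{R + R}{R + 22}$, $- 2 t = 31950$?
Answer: $- \frac{99227868302}{235} \approx -4.2225 \cdot 10^{8}$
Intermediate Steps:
$t = -15975$ ($t = \left(- \frac{1}{2}\right) 31950 = -15975$)
$D{\left(R \right)} = 2 + \frac{2 R}{22 + R}$ ($D{\left(R \right)} = 2 + \frac{R + R}{R + 22} = 2 + \frac{2 R}{22 + R}$)
$\left(26549 + V{\left(- \frac{44}{-97},-95 \right)}\right) \left(D{\left(213 \right)} + t\right) = \left(26549 - 111\right) \left(\frac{4 \left(11 + 213\right)}{22 + 213} - 15975\right) = 26438 \left(4 \cdot \frac{1}{235} \cdot 224 - 15975\right) = 26438 \left(\frac{896}{235} - 15975\right) = 26438 \left(- \frac{3753229}{235}\right) = - \frac{99227868302}{235}$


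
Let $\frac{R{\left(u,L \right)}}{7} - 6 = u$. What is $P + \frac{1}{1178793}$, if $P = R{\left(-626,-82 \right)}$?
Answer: $- \frac{5115961619}{1178793} \approx -4340.0$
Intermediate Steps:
$R{\left(u,L \right)} = 42 + 7 u$
$P = -4340$ ($P = 42 + 7 \left(-626\right) = 42 - 4382 = -4340$)
$P + \frac{1}{1178793} = -4340 + \frac{1}{1178793} = - \frac{5115961619}{1178793}$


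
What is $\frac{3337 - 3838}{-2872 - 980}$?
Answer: $\frac{167}{1284} \approx 0.13006$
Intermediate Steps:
$\frac{3337 - 3838}{-2872 - 980} = - \frac{501}{-2872 - 980} = - \frac{501}{-3852} = \left(-501\right) \left(- \frac{1}{3852}\right) = \frac{167}{1284}$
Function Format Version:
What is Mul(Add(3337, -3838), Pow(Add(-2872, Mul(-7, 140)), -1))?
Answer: Rational(167, 1284) ≈ 0.13006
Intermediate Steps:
Mul(Add(3337, -3838), Pow(Add(-2872, Mul(-7, 140)), -1)) = Mul(-501, Pow(Add(-2872, -980), -1)) = Mul(-501, Pow(-3852, -1)) = Mul(-501, Rational(-1, 3852)) = Rational(167, 1284)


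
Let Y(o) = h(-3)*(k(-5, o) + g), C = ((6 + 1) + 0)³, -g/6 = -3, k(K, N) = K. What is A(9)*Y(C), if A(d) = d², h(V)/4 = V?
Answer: -12636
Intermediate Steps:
h(V) = 4*V
g = 18 (g = -6*(-3) = 18)
C = 343 (C = (7 + 0)³ = 7³ = 343)
Y(o) = -156 (Y(o) = (4*(-3))*(-5 + 18) = -12*13 = -156)
A(9)*Y(C) = 9²*(-156) = 81*(-156) = -12636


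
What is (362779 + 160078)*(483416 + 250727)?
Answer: 383851806551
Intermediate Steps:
(362779 + 160078)*(483416 + 250727) = 522857*734143 = 383851806551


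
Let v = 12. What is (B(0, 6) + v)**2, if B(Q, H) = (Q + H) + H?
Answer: 576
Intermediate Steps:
B(Q, H) = Q + 2*H (B(Q, H) = (H + Q) + H = Q + 2*H)
(B(0, 6) + v)**2 = ((0 + 2*6) + 12)**2 = ((0 + 12) + 12)**2 = (12 + 12)**2 = 24**2 = 576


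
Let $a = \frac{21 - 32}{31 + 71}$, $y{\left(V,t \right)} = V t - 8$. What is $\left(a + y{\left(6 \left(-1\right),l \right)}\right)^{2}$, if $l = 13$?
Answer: $\frac{77141089}{10404} \approx 7414.6$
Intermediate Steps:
$y{\left(V,t \right)} = -8 + V t$
$a = - \frac{11}{102} \approx -0.10784$
$\left(a + y{\left(6 \left(-1\right),l \right)}\right)^{2} = \left(- \frac{11}{102} + \left(-8 + 6 \left(-1\right) 13\right)\right)^{2} = \left(- \frac{11}{102} - 86\right)^{2} = \left(- \frac{8783}{102}\right)^{2} = \frac{77141089}{10404}$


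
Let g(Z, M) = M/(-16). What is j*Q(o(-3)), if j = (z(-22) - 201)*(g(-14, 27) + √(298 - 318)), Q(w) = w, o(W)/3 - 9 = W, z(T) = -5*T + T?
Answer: 27459/8 - 4068*I*√5 ≈ 3432.4 - 9096.3*I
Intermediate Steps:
z(T) = -4*T
o(W) = 27 + 3*W
g(Z, M) = -M/16 (g(Z, M) = M*(-1/16) = -M/16)
j = 3051/16 - 226*I*√5 (j = (-4*(-22) - 201)*(-1/16*27 + √(298 - 318)) = (88 - 201)*(-27/16 + √(-20)) = -113*(-27/16 + 2*I*√5) = 3051/16 - 226*I*√5 ≈ 190.69 - 505.35*I)
j*Q(o(-3)) = (3051/16 - 226*I*√5)*(27 + 3*(-3)) = (3051/16 - 226*I*√5)*(27 - 9) = (3051/16 - 226*I*√5)*18 = 27459/8 - 4068*I*√5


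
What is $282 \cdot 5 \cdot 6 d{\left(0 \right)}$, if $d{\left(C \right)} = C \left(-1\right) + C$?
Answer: $0$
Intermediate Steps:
$d{\left(C \right)} = 0$ ($d{\left(C \right)} = - C + C = 0$)
$282 \cdot 5 \cdot 6 d{\left(0 \right)} = 282 \cdot 5 \cdot 6 \cdot 0 = 282 \cdot 30 \cdot 0 = 8460 \cdot 0 = 0$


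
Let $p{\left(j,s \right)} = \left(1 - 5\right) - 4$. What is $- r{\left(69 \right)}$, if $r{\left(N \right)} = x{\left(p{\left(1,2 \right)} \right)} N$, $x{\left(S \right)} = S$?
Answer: $552$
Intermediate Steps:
$p{\left(j,s \right)} = -8$ ($p{\left(j,s \right)} = -4 - 4 = -8$)
$r{\left(N \right)} = - 8 N$
$- r{\left(69 \right)} = - \left(-8\right) 69 = \left(-1\right) \left(-552\right) = 552$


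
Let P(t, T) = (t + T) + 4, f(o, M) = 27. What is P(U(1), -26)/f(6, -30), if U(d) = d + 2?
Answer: -19/27 ≈ -0.70370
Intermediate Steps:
U(d) = 2 + d
P(t, T) = 4 + T + t (P(t, T) = (T + t) + 4 = 4 + T + t)
P(U(1), -26)/f(6, -30) = (4 - 26 + (2 + 1))/27 = (4 - 26 + 3)*(1/27) = -19*1/27 = -19/27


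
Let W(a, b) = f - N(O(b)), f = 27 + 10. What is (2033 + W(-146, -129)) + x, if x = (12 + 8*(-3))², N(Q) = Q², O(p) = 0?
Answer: 2214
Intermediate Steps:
f = 37
x = 144 (x = (12 - 24)² = (-12)² = 144)
W(a, b) = 37 (W(a, b) = 37 - 1*0² = 37 - 1*0 = 37 + 0 = 37)
(2033 + W(-146, -129)) + x = (2033 + 37) + 144 = 2070 + 144 = 2214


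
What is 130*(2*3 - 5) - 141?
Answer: -11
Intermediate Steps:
130*(2*3 - 5) - 141 = 130*(6 - 5) - 141 = 130*1 - 141 = 130 - 141 = -11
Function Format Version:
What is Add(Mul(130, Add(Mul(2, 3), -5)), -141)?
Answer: -11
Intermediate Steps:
Add(Mul(130, Add(Mul(2, 3), -5)), -141) = Add(Mul(130, Add(6, -5)), -141) = Add(Mul(130, 1), -141) = Add(130, -141) = -11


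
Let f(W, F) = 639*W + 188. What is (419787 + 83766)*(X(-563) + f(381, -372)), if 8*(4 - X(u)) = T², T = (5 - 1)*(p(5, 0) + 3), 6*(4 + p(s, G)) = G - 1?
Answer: 736138927319/6 ≈ 1.2269e+11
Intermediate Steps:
p(s, G) = -25/6 + G/6 (p(s, G) = -4 + (G - 1)/6 = -4 + (-1 + G)/6 = -4 + (-⅙ + G/6) = -25/6 + G/6)
T = -14/3 (T = (5 - 1)*((-25/6 + (⅙)*0) + 3) = 4*((-25/6 + 0) + 3) = 4*(-25/6 + 3) = 4*(-7/6) = -14/3 ≈ -4.6667)
X(u) = 23/18 (X(u) = 4 - (-14/3)²/8 = 4 - ⅛*196/9 = 4 - 49/18 = 23/18)
f(W, F) = 188 + 639*W
(419787 + 83766)*(X(-563) + f(381, -372)) = (419787 + 83766)*(23/18 + (188 + 639*381)) = 503553*(23/18 + (188 + 243459)) = 503553*(23/18 + 243647) = 503553*(4385669/18) = 736138927319/6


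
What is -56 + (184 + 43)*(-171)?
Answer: -38873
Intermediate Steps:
-56 + (184 + 43)*(-171) = -56 + 227*(-171) = -56 - 38817 = -38873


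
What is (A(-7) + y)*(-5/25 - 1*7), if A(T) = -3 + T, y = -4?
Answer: 504/5 ≈ 100.80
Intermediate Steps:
(A(-7) + y)*(-5/25 - 1*7) = ((-3 - 7) - 4)*(-5/25 - 1*7) = (-10 - 4)*(-5*1/25 - 7) = -14*(-⅕ - 7) = -14*(-36/5) = 504/5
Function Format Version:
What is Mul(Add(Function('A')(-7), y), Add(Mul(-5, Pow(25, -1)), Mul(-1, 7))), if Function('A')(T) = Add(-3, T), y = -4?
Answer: Rational(504, 5) ≈ 100.80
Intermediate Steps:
Mul(Add(Function('A')(-7), y), Add(Mul(-5, Pow(25, -1)), Mul(-1, 7))) = Mul(Add(Add(-3, -7), -4), Add(Mul(-5, Pow(25, -1)), Mul(-1, 7))) = Mul(Add(-10, -4), Add(Mul(-5, Rational(1, 25)), -7)) = Mul(-14, Add(Rational(-1, 5), -7)) = Mul(-14, Rational(-36, 5)) = Rational(504, 5)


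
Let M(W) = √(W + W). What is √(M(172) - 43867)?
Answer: √(-43867 + 2*√86) ≈ 209.4*I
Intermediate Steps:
M(W) = √2*√W (M(W) = √(2*W) = √2*√W)
√(M(172) - 43867) = √(√2*√172 - 43867) = √(√2*(2*√43) - 43867) = √(2*√86 - 43867) = √(-43867 + 2*√86)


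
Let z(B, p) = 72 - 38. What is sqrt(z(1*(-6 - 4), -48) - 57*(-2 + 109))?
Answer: I*sqrt(6065) ≈ 77.878*I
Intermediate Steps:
z(B, p) = 34
sqrt(z(1*(-6 - 4), -48) - 57*(-2 + 109)) = sqrt(34 - 57*(-2 + 109)) = sqrt(34 - 57*107) = sqrt(34 - 6099) = sqrt(-6065) = I*sqrt(6065)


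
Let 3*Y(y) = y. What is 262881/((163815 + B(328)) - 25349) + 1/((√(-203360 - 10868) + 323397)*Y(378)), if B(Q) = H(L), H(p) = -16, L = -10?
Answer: 32075900430298784/16893226810521425 - I*√1093/941272504533 ≈ 1.8987 - 3.5123e-11*I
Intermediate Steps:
B(Q) = -16
Y(y) = y/3
262881/((163815 + B(328)) - 25349) + 1/((√(-203360 - 10868) + 323397)*Y(378)) = 262881/((163815 - 16) - 25349) + 1/((√(-203360 - 10868) + 323397)*(((⅓)*378))) = 262881/(163799 - 25349) + 1/((√(-214228) + 323397)*126) = 262881/138450 + (1/126)/(14*I*√1093 + 323397) = 262881*(1/138450) + (1/126)/(323397 + 14*I*√1093) = 87627/46150 + 1/(126*(323397 + 14*I*√1093))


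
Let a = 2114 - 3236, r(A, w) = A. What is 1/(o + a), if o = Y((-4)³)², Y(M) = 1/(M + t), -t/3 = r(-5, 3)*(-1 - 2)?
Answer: -11881/13330481 ≈ -0.00089127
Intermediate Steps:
t = -45 (t = -(-15)*(-1 - 2) = -(-15)*(-3) = -3*15 = -45)
Y(M) = 1/(-45 + M) (Y(M) = 1/(M - 45) = 1/(-45 + M))
a = -1122
o = 1/11881 (o = (1/(-45 + (-4)³))² = (1/(-45 - 64))² = (1/(-109))² = (-1/109)² = 1/11881 ≈ 8.4168e-5)
1/(o + a) = 1/(1/11881 - 1122) = 1/(-13330481/11881) = -11881/13330481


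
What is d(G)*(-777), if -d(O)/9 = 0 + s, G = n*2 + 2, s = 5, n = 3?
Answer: 34965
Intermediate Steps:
G = 8 (G = 3*2 + 2 = 6 + 2 = 8)
d(O) = -45 (d(O) = -9*(0 + 5) = -9*5 = -45)
d(G)*(-777) = -45*(-777) = 34965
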